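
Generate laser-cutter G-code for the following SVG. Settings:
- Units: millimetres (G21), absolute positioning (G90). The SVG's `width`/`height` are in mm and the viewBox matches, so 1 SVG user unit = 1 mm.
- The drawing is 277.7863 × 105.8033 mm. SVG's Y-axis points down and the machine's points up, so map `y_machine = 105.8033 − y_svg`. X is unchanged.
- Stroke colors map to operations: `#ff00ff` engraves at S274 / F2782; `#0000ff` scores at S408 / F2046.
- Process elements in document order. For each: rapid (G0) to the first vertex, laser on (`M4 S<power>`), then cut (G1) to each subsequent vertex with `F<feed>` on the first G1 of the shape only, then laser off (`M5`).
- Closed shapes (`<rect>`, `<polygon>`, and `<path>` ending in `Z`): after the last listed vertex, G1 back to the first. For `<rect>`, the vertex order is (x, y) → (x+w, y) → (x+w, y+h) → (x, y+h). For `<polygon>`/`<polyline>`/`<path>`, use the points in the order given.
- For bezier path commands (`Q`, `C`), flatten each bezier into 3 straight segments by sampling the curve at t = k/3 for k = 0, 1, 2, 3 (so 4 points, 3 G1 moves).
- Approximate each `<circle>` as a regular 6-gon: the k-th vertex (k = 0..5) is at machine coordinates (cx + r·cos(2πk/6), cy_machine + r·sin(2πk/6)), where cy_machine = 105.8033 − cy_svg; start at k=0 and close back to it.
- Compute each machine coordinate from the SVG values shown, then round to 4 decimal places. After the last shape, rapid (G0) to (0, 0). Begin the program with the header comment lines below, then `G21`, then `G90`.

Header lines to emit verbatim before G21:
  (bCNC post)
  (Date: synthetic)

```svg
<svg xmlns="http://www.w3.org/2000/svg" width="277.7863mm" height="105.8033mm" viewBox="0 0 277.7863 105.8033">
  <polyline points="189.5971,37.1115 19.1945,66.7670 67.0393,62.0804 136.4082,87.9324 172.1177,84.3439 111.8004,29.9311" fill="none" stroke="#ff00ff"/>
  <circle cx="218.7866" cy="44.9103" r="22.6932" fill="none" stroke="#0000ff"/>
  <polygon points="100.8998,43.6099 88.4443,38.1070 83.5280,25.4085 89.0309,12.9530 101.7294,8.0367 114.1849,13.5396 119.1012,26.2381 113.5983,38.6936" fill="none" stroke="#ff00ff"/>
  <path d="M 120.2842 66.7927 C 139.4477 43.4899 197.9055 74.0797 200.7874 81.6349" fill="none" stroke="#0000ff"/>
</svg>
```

(bCNC post)
(Date: synthetic)
G21
G90
G0 X189.5971 Y68.6918
M4 S274
G1 X19.1945 Y39.0363 F2782
G1 X67.0393 Y43.7229
G1 X136.4082 Y17.8709
G1 X172.1177 Y21.4594
G1 X111.8004 Y75.8722
M5
G0 X241.4798 Y60.8930
M4 S408
G1 X230.1332 Y80.5459 F2046
G1 X207.4400 Y80.5459
G1 X196.0934 Y60.8930
G1 X207.4400 Y41.2401
G1 X230.1332 Y41.2401
G1 X241.4798 Y60.8930
M5
G0 X100.8998 Y62.1934
M4 S274
G1 X88.4443 Y67.6963 F2782
G1 X83.5280 Y80.3948
G1 X89.0309 Y92.8503
G1 X101.7294 Y97.7666
G1 X114.1849 Y92.2637
G1 X119.1012 Y79.5652
G1 X113.5983 Y67.1097
G1 X100.8998 Y62.1934
M5
G0 X120.2842 Y39.0106
M4 S408
G1 X149.0321 Y47.1984 F2046
G1 X182.8939 Y36.5526
G1 X200.7874 Y24.1684
M5
G0 X0.0000 Y0.0000

1 u = 1 mm; y_m = 105.8033 − y.

[1] `<polyline>` open polyline, #ff00ff→engrave S274 F2782: (189.5971,68.6918) → (19.1945,39.0363) → (67.0393,43.7229) → (136.4082,17.8709) → (172.1177,21.4594) → (111.8004,75.8722)

[2] `<circle>` circle, #0000ff→score S408 F2046: (241.4798,60.8930) → (230.1332,80.5459) → (207.4400,80.5459) → (196.0934,60.8930) → (207.4400,41.2401) → (230.1332,41.2401) → (241.4798,60.8930) (closed)

[3] `<polygon>` regular polygon, #ff00ff→engrave S274 F2782: (100.8998,62.1934) → (88.4443,67.6963) → (83.5280,80.3948) → (89.0309,92.8503) → (101.7294,97.7666) → (114.1849,92.2637) → (119.1012,79.5652) → (113.5983,67.1097) → (100.8998,62.1934) (closed)

[4] `<path>` cubic bezier, #0000ff→score S408 F2046: (120.2842,39.0106) → (149.0321,47.1984) → (182.8939,36.5526) → (200.7874,24.1684)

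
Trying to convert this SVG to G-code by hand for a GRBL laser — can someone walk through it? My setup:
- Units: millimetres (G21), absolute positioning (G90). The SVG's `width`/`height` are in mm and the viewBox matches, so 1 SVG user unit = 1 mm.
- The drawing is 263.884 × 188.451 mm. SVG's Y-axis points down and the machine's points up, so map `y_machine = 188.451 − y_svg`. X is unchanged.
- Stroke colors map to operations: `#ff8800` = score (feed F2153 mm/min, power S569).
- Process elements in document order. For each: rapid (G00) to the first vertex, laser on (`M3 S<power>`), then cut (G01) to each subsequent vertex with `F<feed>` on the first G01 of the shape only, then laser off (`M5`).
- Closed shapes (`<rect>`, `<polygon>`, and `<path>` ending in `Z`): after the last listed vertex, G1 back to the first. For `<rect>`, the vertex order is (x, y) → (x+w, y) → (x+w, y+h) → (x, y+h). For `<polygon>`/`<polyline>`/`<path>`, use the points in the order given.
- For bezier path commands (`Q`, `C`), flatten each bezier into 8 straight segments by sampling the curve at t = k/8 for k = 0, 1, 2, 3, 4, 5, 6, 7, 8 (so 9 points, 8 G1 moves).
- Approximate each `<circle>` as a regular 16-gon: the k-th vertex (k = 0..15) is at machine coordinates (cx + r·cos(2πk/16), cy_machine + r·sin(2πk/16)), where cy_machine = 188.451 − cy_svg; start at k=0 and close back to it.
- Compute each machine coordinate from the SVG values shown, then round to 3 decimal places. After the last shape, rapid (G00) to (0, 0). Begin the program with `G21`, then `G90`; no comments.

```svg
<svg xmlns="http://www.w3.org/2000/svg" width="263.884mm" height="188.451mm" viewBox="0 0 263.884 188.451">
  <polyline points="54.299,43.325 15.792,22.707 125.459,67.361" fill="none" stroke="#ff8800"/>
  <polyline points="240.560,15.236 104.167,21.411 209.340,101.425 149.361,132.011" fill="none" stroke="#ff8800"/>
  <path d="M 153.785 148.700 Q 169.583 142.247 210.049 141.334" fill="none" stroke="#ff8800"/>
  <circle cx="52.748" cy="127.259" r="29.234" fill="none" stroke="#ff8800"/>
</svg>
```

G21
G90
G00 X54.299 Y145.126
M3 S569
G01 X15.792 Y165.744 F2153
G01 X125.459 Y121.090
M5
G00 X240.560 Y173.215
M3 S569
G01 X104.167 Y167.040 F2153
G01 X209.340 Y87.026
G01 X149.361 Y56.440
M5
G00 X153.785 Y39.751
M3 S569
G01 X158.120 Y41.278 F2153
G01 X163.226 Y42.631
G01 X169.102 Y43.812
G01 X175.750 Y44.819
G01 X183.168 Y45.653
G01 X191.358 Y46.314
G01 X200.318 Y46.802
G01 X210.049 Y47.117
M5
G00 X81.982 Y61.192
M3 S569
G01 X79.757 Y72.379 F2153
G01 X73.420 Y81.864
G01 X63.935 Y88.201
G01 X52.748 Y90.426
G01 X41.561 Y88.201
G01 X32.076 Y81.864
G01 X25.739 Y72.379
G01 X23.514 Y61.192
G01 X25.739 Y50.005
G01 X32.076 Y40.520
G01 X41.561 Y34.183
G01 X52.748 Y31.958
G01 X63.935 Y34.183
G01 X73.420 Y40.520
G01 X79.757 Y50.005
G01 X81.982 Y61.192
M5
G00 X0.000 Y0.000

Since the viewBox matches the mm dimensions, user units are millimetres directly. The only transform is the Y-flip y_m = 188.451 − y_svg.

Shape 1 is a open polyline drawn with `<polyline>`. Its stroke #ff8800 means score at S569, F2153. After flipping Y the toolpath is (54.299,145.126) → (15.792,165.744) → (125.459,121.090).

Shape 2 is a open polyline drawn with `<polyline>`. Its stroke #ff8800 means score at S569, F2153. After flipping Y the toolpath is (240.560,173.215) → (104.167,167.040) → (209.340,87.026) → (149.361,56.440).

Shape 3 is a quadratic bezier drawn with `<path>`. Its stroke #ff8800 means score at S569, F2153. After flipping Y the toolpath is (153.785,39.751) → (158.120,41.278) → (163.226,42.631) → (169.102,43.812) → (175.750,44.819) → (183.168,45.653) → (191.358,46.314) → (200.318,46.802) → (210.049,47.117).

Shape 4 is a circle drawn with `<circle>`. Its stroke #ff8800 means score at S569, F2153. After flipping Y the toolpath is (81.982,61.192) → (79.757,72.379) → (73.420,81.864) → (63.935,88.201) → (52.748,90.426) → (41.561,88.201) → (32.076,81.864) → (25.739,72.379) → (23.514,61.192) → (25.739,50.005) → (32.076,40.520) → (41.561,34.183) → (52.748,31.958) → (63.935,34.183) → (73.420,40.520) → (79.757,50.005) → (81.982,61.192), returning to the start.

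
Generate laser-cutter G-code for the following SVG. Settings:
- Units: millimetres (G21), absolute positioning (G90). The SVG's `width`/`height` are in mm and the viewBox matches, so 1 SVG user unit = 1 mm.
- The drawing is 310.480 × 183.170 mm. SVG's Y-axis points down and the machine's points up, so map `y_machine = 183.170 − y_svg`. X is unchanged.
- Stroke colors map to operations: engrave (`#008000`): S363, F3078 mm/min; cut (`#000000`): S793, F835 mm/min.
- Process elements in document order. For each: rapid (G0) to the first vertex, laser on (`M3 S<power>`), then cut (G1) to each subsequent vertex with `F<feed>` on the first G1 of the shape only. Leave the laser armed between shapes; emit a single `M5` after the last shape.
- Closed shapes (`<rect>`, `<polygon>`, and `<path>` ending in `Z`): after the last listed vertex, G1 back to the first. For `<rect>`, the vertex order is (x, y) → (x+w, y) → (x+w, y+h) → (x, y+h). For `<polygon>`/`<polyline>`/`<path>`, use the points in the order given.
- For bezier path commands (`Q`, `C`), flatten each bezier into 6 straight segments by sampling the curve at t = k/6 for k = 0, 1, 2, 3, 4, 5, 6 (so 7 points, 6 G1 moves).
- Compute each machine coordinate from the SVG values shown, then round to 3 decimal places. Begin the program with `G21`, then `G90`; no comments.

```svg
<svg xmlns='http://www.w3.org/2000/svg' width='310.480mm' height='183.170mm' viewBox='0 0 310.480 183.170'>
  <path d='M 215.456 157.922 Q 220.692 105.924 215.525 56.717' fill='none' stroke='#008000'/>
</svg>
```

G21
G90
G0 X215.456 Y25.248
M3 S363
G1 X216.912 Y42.503 F3078
G1 X217.791 Y59.603
G1 X218.091 Y76.548
G1 X217.814 Y93.338
G1 X216.958 Y109.973
G1 X215.525 Y126.453
M5

1 u = 1 mm; y_m = 183.170 − y.

[1] `<path>` quadratic bezier, #008000→engrave S363 F3078: (215.456,25.248) → (216.912,42.503) → (217.791,59.603) → (218.091,76.548) → (217.814,93.338) → (216.958,109.973) → (215.525,126.453)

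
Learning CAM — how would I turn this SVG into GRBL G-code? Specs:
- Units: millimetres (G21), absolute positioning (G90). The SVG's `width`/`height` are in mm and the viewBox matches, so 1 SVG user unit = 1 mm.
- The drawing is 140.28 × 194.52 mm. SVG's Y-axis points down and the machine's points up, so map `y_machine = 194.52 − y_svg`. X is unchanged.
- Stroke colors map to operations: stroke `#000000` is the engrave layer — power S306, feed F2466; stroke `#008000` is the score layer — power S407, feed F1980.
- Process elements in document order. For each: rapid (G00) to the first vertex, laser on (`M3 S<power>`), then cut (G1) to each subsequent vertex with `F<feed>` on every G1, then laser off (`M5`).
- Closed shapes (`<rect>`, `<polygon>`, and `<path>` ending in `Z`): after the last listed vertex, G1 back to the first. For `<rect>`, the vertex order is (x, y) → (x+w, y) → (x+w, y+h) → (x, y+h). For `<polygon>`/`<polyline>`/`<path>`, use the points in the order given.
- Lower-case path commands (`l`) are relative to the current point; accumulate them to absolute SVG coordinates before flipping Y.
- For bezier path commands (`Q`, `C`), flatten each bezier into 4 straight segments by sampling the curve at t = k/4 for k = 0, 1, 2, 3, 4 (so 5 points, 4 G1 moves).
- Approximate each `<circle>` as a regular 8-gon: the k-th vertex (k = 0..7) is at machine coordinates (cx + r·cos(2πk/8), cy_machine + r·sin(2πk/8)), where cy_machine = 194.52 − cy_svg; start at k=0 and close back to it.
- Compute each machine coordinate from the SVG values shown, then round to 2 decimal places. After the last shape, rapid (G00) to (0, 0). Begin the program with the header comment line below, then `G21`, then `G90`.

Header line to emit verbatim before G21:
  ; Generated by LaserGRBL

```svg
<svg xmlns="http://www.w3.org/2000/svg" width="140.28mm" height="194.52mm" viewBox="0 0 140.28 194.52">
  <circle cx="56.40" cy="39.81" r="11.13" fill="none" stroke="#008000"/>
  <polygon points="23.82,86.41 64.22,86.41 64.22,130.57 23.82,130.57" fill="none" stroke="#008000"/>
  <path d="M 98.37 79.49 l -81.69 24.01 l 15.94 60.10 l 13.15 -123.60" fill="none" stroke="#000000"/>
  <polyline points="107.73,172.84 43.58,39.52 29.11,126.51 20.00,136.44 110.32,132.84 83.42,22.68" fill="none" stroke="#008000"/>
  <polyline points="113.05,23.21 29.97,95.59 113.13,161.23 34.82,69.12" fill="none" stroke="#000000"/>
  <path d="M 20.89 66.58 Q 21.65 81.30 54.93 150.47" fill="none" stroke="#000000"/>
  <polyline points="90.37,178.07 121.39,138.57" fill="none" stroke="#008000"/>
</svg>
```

; Generated by LaserGRBL
G21
G90
G00 X67.53 Y154.71
M3 S407
G1 X64.27 Y162.58 F1980
G1 X56.40 Y165.84 F1980
G1 X48.53 Y162.58 F1980
G1 X45.27 Y154.71 F1980
G1 X48.53 Y146.84 F1980
G1 X56.40 Y143.58 F1980
G1 X64.27 Y146.84 F1980
G1 X67.53 Y154.71 F1980
M5
G00 X23.82 Y108.11
M3 S407
G1 X64.22 Y108.11 F1980
G1 X64.22 Y63.95 F1980
G1 X23.82 Y63.95 F1980
G1 X23.82 Y108.11 F1980
M5
G00 X98.37 Y115.03
M3 S306
G1 X16.68 Y91.02 F2466
G1 X32.62 Y30.92 F2466
G1 X45.77 Y154.52 F2466
M5
G00 X107.73 Y21.68
M3 S407
G1 X43.58 Y155.00 F1980
G1 X29.11 Y68.01 F1980
G1 X20.00 Y58.08 F1980
G1 X110.32 Y61.68 F1980
G1 X83.42 Y171.84 F1980
M5
G00 X113.05 Y171.31
M3 S306
G1 X29.97 Y98.93 F2466
G1 X113.13 Y33.29 F2466
G1 X34.82 Y125.40 F2466
M5
G00 X20.89 Y127.94
M3 S306
G1 X23.30 Y117.18 F2466
G1 X29.78 Y99.61 F2466
G1 X40.32 Y75.23 F2466
G1 X54.93 Y44.05 F2466
M5
G00 X90.37 Y16.45
M3 S407
G1 X121.39 Y55.95 F1980
M5
G00 X0.00 Y0.00

viewBox `0 0 140.28 194.52` with mm width/height → 1 unit = 1 mm. Flip: y_m = 194.52 − y_svg.

**Shape 1** — `<circle>` circle, stroke `#008000` → score (S407, F1980). Machine vertices: (67.53,154.71) → (64.27,162.58) → (56.40,165.84) → (48.53,162.58) → (45.27,154.71) → (48.53,146.84) → (56.40,143.58) → (64.27,146.84) → (67.53,154.71). Closed: final G1 returns to the first vertex.

**Shape 2** — `<polygon>` rectangle, stroke `#008000` → score (S407, F1980). Machine vertices: (23.82,108.11) → (64.22,108.11) → (64.22,63.95) → (23.82,63.95) → (23.82,108.11). Closed: final G1 returns to the first vertex.

**Shape 3** — `<path>` open polyline, stroke `#000000` → engrave (S306, F2466). Machine vertices: (98.37,115.03) → (16.68,91.02) → (32.62,30.92) → (45.77,154.52). Open path.

**Shape 4** — `<polyline>` open polyline, stroke `#008000` → score (S407, F1980). Machine vertices: (107.73,21.68) → (43.58,155.00) → (29.11,68.01) → (20.00,58.08) → (110.32,61.68) → (83.42,171.84). Open path.

**Shape 5** — `<polyline>` open polyline, stroke `#000000` → engrave (S306, F2466). Machine vertices: (113.05,171.31) → (29.97,98.93) → (113.13,33.29) → (34.82,125.40). Open path.

**Shape 6** — `<path>` quadratic bezier, stroke `#000000` → engrave (S306, F2466). Control points (SVG): P0=(20.89,66.58), P1=(21.65,81.30), P2=(54.93,150.47); sampled at t=k/4. Machine vertices: (20.89,127.94) → (23.30,117.18) → (29.78,99.61) → (40.32,75.23) → (54.93,44.05). Open path.

**Shape 7** — `<polyline>` line segment, stroke `#008000` → score (S407, F1980). Machine vertices: (90.37,16.45) → (121.39,55.95). Open path.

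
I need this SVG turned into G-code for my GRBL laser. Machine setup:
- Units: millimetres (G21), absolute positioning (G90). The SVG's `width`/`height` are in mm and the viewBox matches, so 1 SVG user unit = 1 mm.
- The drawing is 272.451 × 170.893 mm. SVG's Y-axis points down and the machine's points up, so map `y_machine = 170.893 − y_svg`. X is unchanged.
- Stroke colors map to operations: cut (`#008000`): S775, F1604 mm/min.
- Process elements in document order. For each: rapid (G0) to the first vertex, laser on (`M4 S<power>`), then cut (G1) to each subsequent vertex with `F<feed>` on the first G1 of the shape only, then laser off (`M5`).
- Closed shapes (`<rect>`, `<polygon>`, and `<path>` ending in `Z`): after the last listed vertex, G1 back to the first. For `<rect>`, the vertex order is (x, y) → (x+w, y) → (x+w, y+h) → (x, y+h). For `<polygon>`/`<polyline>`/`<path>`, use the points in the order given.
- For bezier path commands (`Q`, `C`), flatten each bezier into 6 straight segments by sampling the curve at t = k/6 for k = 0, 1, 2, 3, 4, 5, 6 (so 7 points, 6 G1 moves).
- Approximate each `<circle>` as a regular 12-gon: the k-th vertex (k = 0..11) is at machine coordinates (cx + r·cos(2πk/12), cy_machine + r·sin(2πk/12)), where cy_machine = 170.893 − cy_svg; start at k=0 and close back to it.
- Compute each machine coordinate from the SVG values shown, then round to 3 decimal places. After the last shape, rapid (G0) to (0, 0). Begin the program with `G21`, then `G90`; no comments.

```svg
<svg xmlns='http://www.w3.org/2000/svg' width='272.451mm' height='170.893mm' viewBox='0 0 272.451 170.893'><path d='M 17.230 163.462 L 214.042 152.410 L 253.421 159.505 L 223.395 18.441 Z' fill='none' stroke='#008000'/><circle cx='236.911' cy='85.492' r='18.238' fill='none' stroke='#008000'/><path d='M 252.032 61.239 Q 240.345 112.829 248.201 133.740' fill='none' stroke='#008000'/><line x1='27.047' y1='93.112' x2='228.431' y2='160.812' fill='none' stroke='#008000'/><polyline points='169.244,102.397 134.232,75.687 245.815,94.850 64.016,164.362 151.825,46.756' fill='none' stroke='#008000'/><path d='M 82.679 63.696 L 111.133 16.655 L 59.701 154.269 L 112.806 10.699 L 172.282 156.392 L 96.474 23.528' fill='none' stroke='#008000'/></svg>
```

Since the viewBox matches the mm dimensions, user units are millimetres directly. The only transform is the Y-flip y_m = 170.893 − y_svg.

Shape 1 is a closed polygon drawn with `<path>`. Its stroke #008000 means cut at S775, F1604. After flipping Y the toolpath is (17.230,7.431) → (214.042,18.483) → (253.421,11.388) → (223.395,152.452) → (17.230,7.431), returning to the start.

Shape 2 is a circle drawn with `<circle>`. Its stroke #008000 means cut at S775, F1604. After flipping Y the toolpath is (255.149,85.401) → (252.706,94.520) → (246.030,101.196) → (236.911,103.639) → (227.792,101.196) → (221.116,94.520) → (218.673,85.401) → (221.116,76.282) → (227.792,69.606) → (236.911,67.163) → (246.030,69.606) → (252.706,76.282) → (255.149,85.401), returning to the start.

Shape 3 is a quadratic bezier drawn with `<path>`. Its stroke #008000 means cut at S775, F1604. After flipping Y the toolpath is (252.032,109.654) → (248.679,93.310) → (246.412,78.669) → (245.231,65.734) → (245.135,54.502) → (246.125,44.976) → (248.201,37.153).

Shape 4 is a line segment drawn with `<line>`. Its stroke #008000 means cut at S775, F1604. After flipping Y the toolpath is (27.047,77.781) → (228.431,10.081).

Shape 5 is a open polyline drawn with `<polyline>`. Its stroke #008000 means cut at S775, F1604. After flipping Y the toolpath is (169.244,68.496) → (134.232,95.206) → (245.815,76.043) → (64.016,6.531) → (151.825,124.137).

Shape 6 is a open polyline drawn with `<path>`. Its stroke #008000 means cut at S775, F1604. After flipping Y the toolpath is (82.679,107.197) → (111.133,154.238) → (59.701,16.624) → (112.806,160.194) → (172.282,14.501) → (96.474,147.365).

G21
G90
G0 X17.230 Y7.431
M4 S775
G1 X214.042 Y18.483 F1604
G1 X253.421 Y11.388
G1 X223.395 Y152.452
G1 X17.230 Y7.431
M5
G0 X255.149 Y85.401
M4 S775
G1 X252.706 Y94.520 F1604
G1 X246.030 Y101.196
G1 X236.911 Y103.639
G1 X227.792 Y101.196
G1 X221.116 Y94.520
G1 X218.673 Y85.401
G1 X221.116 Y76.282
G1 X227.792 Y69.606
G1 X236.911 Y67.163
G1 X246.030 Y69.606
G1 X252.706 Y76.282
G1 X255.149 Y85.401
M5
G0 X252.032 Y109.654
M4 S775
G1 X248.679 Y93.310 F1604
G1 X246.412 Y78.669
G1 X245.231 Y65.734
G1 X245.135 Y54.502
G1 X246.125 Y44.976
G1 X248.201 Y37.153
M5
G0 X27.047 Y77.781
M4 S775
G1 X228.431 Y10.081 F1604
M5
G0 X169.244 Y68.496
M4 S775
G1 X134.232 Y95.206 F1604
G1 X245.815 Y76.043
G1 X64.016 Y6.531
G1 X151.825 Y124.137
M5
G0 X82.679 Y107.197
M4 S775
G1 X111.133 Y154.238 F1604
G1 X59.701 Y16.624
G1 X112.806 Y160.194
G1 X172.282 Y14.501
G1 X96.474 Y147.365
M5
G0 X0.000 Y0.000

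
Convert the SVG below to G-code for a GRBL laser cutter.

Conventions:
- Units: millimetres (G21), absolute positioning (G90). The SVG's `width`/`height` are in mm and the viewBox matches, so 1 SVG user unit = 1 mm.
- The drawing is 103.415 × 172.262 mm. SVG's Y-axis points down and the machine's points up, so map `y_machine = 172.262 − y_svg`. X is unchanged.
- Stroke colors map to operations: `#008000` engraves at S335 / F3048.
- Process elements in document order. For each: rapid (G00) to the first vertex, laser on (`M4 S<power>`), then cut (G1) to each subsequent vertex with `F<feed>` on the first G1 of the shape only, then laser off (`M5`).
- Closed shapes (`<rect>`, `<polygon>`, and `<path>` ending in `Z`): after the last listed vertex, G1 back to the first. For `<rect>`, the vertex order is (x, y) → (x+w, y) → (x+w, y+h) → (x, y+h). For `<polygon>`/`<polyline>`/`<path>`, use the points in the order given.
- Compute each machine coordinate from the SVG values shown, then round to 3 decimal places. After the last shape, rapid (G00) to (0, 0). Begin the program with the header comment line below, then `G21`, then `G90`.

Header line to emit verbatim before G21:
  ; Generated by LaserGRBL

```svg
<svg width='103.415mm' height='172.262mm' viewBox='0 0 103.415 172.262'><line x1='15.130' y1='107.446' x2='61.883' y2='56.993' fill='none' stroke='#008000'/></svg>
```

viewBox `0 0 103.415 172.262` with mm width/height → 1 unit = 1 mm. Flip: y_m = 172.262 − y_svg.

**Shape 1** — `<line>` line segment, stroke `#008000` → engrave (S335, F3048). Machine vertices: (15.130,64.816) → (61.883,115.269). Open path.

; Generated by LaserGRBL
G21
G90
G00 X15.130 Y64.816
M4 S335
G1 X61.883 Y115.269 F3048
M5
G00 X0.000 Y0.000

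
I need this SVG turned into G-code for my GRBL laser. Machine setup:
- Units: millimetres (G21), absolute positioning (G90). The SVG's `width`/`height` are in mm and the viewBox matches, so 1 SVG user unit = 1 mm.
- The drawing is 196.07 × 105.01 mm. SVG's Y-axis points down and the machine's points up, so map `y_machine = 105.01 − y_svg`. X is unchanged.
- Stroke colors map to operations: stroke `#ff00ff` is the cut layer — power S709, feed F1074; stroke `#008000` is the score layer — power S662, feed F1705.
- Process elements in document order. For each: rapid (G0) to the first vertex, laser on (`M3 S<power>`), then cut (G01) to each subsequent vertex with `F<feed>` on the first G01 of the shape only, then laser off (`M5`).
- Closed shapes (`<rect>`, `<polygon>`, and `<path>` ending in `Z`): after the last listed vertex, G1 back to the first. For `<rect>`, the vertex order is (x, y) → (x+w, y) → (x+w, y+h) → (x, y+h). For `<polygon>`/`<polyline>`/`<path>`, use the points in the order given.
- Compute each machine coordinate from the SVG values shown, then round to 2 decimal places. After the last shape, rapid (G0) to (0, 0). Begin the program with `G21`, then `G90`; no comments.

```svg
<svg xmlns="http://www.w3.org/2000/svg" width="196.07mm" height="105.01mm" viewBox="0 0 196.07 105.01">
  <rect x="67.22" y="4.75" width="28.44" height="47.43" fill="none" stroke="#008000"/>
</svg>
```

G21
G90
G0 X67.22 Y100.26
M3 S662
G01 X95.66 Y100.26 F1705
G01 X95.66 Y52.83
G01 X67.22 Y52.83
G01 X67.22 Y100.26
M5
G0 X0.00 Y0.00

1 u = 1 mm; y_m = 105.01 − y.

[1] `<rect>` rectangle, #008000→score S662 F1705: (67.22,100.26) → (95.66,100.26) → (95.66,52.83) → (67.22,52.83) → (67.22,100.26) (closed)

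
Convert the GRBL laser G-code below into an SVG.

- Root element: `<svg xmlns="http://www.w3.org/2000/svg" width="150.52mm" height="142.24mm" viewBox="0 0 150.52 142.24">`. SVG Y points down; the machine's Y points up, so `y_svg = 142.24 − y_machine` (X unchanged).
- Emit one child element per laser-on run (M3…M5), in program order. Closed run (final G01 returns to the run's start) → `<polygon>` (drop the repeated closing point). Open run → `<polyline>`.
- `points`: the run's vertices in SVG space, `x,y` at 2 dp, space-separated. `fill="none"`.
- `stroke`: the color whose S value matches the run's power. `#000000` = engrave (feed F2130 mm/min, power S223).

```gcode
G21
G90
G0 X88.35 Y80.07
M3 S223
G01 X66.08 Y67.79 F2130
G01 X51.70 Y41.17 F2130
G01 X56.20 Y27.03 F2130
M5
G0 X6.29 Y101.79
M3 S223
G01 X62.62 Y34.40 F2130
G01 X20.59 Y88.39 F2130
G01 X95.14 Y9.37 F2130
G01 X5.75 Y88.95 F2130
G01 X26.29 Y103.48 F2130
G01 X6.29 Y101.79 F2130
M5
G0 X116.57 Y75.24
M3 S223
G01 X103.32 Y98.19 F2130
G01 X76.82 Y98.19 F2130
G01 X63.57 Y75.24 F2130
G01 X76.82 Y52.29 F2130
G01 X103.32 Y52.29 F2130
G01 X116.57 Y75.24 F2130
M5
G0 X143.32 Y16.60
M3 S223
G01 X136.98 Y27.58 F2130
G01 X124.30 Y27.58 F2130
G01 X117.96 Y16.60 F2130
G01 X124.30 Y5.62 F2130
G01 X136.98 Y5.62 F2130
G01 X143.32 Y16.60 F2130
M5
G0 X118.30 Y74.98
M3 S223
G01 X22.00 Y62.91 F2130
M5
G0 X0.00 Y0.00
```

Each laser-on run becomes one SVG element. Flip Y back into SVG space with y_svg = 142.24 − y_machine. Every run uses S223, so all elements get stroke `#000000` (engrave).

Run 1: The run is open, so emit a `<polyline>` with points (Y-flipped): 88.35,62.17 66.08,74.45 51.70,101.07 56.20,115.21.

Run 2: The run returns to its start, so emit a `<polygon>` with points (Y-flipped): 6.29,40.45 62.62,107.84 20.59,53.85 95.14,132.87 5.75,53.29 26.29,38.76.

Run 3: The run returns to its start, so emit a `<polygon>` with points (Y-flipped): 116.57,67.00 103.32,44.05 76.82,44.05 63.57,67.00 76.82,89.95 103.32,89.95.

Run 4: The run returns to its start, so emit a `<polygon>` with points (Y-flipped): 143.32,125.64 136.98,114.66 124.30,114.66 117.96,125.64 124.30,136.62 136.98,136.62.

Run 5: The run is open, so emit a `<polyline>` with points (Y-flipped): 118.30,67.26 22.00,79.33.

<svg xmlns="http://www.w3.org/2000/svg" width="150.52mm" height="142.24mm" viewBox="0 0 150.52 142.24">
  <polyline points="88.35,62.17 66.08,74.45 51.70,101.07 56.20,115.21" fill="none" stroke="#000000"/>
  <polygon points="6.29,40.45 62.62,107.84 20.59,53.85 95.14,132.87 5.75,53.29 26.29,38.76" fill="none" stroke="#000000"/>
  <polygon points="116.57,67.00 103.32,44.05 76.82,44.05 63.57,67.00 76.82,89.95 103.32,89.95" fill="none" stroke="#000000"/>
  <polygon points="143.32,125.64 136.98,114.66 124.30,114.66 117.96,125.64 124.30,136.62 136.98,136.62" fill="none" stroke="#000000"/>
  <polyline points="118.30,67.26 22.00,79.33" fill="none" stroke="#000000"/>
</svg>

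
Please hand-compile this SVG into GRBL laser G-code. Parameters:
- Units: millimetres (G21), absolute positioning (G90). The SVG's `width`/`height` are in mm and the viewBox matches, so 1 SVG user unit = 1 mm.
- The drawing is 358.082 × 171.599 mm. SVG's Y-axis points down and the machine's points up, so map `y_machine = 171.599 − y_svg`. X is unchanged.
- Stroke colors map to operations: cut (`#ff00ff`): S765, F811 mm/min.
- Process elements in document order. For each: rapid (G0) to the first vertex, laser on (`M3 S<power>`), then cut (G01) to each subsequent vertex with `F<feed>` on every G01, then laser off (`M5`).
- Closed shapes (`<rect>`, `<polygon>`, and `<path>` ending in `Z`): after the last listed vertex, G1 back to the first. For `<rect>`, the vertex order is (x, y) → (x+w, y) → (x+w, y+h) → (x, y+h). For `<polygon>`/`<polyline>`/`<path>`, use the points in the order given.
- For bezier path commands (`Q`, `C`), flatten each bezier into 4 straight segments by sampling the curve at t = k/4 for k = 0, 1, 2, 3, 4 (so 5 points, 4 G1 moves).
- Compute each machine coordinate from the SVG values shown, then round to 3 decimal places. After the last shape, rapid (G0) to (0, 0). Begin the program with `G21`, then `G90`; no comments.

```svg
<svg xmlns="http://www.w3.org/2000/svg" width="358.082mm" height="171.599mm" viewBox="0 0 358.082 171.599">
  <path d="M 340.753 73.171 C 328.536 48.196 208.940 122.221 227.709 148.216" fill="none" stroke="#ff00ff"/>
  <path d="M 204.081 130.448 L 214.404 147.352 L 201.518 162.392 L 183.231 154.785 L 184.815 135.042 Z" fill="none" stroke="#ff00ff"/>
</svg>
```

G21
G90
G0 X340.753 Y98.428
M3 S765
G01 X315.296 Y100.894 F811
G01 X272.611 Y80.019 F811
G01 X235.736 Y49.588 F811
G01 X227.709 Y23.383 F811
M5
G0 X204.081 Y41.151
M3 S765
G01 X214.404 Y24.247 F811
G01 X201.518 Y9.207 F811
G01 X183.231 Y16.814 F811
G01 X184.815 Y36.557 F811
G01 X204.081 Y41.151 F811
M5
G0 X0.000 Y0.000

viewBox `0 0 358.082 171.599` with mm width/height → 1 unit = 1 mm. Flip: y_m = 171.599 − y_svg.

**Shape 1** — `<path>` cubic bezier, stroke `#ff00ff` → cut (S765, F811). Control points (SVG): P0=(340.753,73.171), P1=(328.536,48.196), P2=(208.940,122.221), P3=(227.709,148.216); sampled at t=k/4. Machine vertices: (340.753,98.428) → (315.296,100.894) → (272.611,80.019) → (235.736,49.588) → (227.709,23.383). Open path.

**Shape 2** — `<path>` regular polygon, stroke `#ff00ff` → cut (S765, F811). Machine vertices: (204.081,41.151) → (214.404,24.247) → (201.518,9.207) → (183.231,16.814) → (184.815,36.557) → (204.081,41.151). Closed: final G1 returns to the first vertex.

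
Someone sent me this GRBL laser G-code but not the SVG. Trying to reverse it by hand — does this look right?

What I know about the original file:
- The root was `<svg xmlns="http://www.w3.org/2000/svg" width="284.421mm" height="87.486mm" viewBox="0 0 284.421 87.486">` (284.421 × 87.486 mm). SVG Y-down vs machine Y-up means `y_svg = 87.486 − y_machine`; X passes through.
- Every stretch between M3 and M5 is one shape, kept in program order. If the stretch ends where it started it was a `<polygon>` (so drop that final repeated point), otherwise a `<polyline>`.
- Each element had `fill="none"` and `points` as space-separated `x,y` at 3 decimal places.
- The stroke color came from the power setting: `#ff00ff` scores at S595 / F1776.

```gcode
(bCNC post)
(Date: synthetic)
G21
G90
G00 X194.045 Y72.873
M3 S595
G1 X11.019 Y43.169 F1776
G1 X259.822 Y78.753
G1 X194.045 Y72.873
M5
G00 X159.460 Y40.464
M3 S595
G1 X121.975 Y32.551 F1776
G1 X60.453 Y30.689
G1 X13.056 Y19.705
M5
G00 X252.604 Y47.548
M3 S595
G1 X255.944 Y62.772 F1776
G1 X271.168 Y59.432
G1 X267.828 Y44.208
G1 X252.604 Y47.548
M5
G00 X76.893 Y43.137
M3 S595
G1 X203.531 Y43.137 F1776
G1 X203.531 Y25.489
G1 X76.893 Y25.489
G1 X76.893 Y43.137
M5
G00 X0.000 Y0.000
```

Machine Y-up, SVG Y-down with viewBox height 87.486, so y_svg = 87.486 − y_machine; X carries over. Every run uses S595, so all elements get stroke `#ff00ff` (score).

Run 1: The run returns to its start, so emit a `<polygon>` with points (Y-flipped): 194.045,14.613 11.019,44.317 259.822,8.733.

Run 2: The run is open, so emit a `<polyline>` with points (Y-flipped): 159.460,47.022 121.975,54.935 60.453,56.797 13.056,67.781.

Run 3: The run returns to its start, so emit a `<polygon>` with points (Y-flipped): 252.604,39.938 255.944,24.714 271.168,28.054 267.828,43.278.

Run 4: The run returns to its start, so emit a `<polygon>` with points (Y-flipped): 76.893,44.349 203.531,44.349 203.531,61.997 76.893,61.997.

<svg xmlns="http://www.w3.org/2000/svg" width="284.421mm" height="87.486mm" viewBox="0 0 284.421 87.486">
  <polygon points="194.045,14.613 11.019,44.317 259.822,8.733" fill="none" stroke="#ff00ff"/>
  <polyline points="159.460,47.022 121.975,54.935 60.453,56.797 13.056,67.781" fill="none" stroke="#ff00ff"/>
  <polygon points="252.604,39.938 255.944,24.714 271.168,28.054 267.828,43.278" fill="none" stroke="#ff00ff"/>
  <polygon points="76.893,44.349 203.531,44.349 203.531,61.997 76.893,61.997" fill="none" stroke="#ff00ff"/>
</svg>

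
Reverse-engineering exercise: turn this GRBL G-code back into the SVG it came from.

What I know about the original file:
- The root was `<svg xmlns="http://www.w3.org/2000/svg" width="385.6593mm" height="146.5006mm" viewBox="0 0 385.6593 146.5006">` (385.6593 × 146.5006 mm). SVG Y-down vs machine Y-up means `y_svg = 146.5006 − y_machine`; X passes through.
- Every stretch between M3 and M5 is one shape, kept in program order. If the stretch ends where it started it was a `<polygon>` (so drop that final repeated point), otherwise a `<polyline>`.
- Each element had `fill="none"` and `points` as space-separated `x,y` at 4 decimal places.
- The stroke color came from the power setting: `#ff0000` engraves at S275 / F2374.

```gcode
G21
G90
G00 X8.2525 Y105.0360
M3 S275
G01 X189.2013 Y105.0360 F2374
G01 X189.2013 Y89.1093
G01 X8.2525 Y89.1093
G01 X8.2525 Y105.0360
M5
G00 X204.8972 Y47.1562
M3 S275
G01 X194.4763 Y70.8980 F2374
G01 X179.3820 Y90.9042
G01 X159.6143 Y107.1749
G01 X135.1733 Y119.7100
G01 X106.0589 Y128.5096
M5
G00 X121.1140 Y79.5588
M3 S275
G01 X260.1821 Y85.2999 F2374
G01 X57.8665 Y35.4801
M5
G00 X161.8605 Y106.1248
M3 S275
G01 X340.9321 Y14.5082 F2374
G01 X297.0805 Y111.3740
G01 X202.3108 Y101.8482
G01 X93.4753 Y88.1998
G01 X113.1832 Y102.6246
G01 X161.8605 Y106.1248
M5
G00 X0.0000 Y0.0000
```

<svg xmlns="http://www.w3.org/2000/svg" width="385.6593mm" height="146.5006mm" viewBox="0 0 385.6593 146.5006">
  <polygon points="8.2525,41.4646 189.2013,41.4646 189.2013,57.3913 8.2525,57.3913" fill="none" stroke="#ff0000"/>
  <polyline points="204.8972,99.3444 194.4763,75.6026 179.3820,55.5964 159.6143,39.3257 135.1733,26.7906 106.0589,17.9910" fill="none" stroke="#ff0000"/>
  <polyline points="121.1140,66.9418 260.1821,61.2007 57.8665,111.0205" fill="none" stroke="#ff0000"/>
  <polygon points="161.8605,40.3758 340.9321,131.9924 297.0805,35.1266 202.3108,44.6524 93.4753,58.3008 113.1832,43.8760" fill="none" stroke="#ff0000"/>
</svg>

Each laser-on run becomes one SVG element. Flip Y back into SVG space with y_svg = 146.5006 − y_machine. Every run uses S275, so all elements get stroke `#ff0000` (engrave).

Run 1: The run returns to its start, so emit a `<polygon>` with points (Y-flipped): 8.2525,41.4646 189.2013,41.4646 189.2013,57.3913 8.2525,57.3913.

Run 2: The run is open, so emit a `<polyline>` with points (Y-flipped): 204.8972,99.3444 194.4763,75.6026 179.3820,55.5964 159.6143,39.3257 135.1733,26.7906 106.0589,17.9910.

Run 3: The run is open, so emit a `<polyline>` with points (Y-flipped): 121.1140,66.9418 260.1821,61.2007 57.8665,111.0205.

Run 4: The run returns to its start, so emit a `<polygon>` with points (Y-flipped): 161.8605,40.3758 340.9321,131.9924 297.0805,35.1266 202.3108,44.6524 93.4753,58.3008 113.1832,43.8760.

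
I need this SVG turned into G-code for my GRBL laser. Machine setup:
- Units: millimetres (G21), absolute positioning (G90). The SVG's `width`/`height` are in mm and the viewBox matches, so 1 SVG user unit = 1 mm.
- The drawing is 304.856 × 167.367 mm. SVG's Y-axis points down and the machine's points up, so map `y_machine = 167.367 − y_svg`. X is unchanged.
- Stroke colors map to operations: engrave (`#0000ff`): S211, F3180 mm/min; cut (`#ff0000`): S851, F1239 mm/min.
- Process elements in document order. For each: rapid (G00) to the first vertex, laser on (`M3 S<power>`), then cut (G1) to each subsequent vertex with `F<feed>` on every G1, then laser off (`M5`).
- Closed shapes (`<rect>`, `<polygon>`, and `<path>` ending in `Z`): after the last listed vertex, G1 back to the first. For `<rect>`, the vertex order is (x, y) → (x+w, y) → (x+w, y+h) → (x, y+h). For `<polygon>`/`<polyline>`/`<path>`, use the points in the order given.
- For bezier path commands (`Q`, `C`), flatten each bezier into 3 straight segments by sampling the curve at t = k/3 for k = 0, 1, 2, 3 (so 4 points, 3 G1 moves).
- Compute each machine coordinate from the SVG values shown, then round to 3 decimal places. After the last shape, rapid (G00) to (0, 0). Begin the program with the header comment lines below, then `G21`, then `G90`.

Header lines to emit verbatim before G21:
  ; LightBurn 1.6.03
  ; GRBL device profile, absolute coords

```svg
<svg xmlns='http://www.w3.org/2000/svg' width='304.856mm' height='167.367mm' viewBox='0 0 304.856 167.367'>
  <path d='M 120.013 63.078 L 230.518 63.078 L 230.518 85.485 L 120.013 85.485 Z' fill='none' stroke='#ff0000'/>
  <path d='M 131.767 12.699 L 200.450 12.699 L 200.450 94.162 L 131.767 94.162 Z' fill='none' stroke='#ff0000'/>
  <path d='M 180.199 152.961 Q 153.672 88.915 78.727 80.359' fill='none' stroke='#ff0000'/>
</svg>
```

Since the viewBox matches the mm dimensions, user units are millimetres directly. The only transform is the Y-flip y_m = 167.367 − y_svg.

Shape 1 is a rectangle drawn with `<path>`. Its stroke #ff0000 means cut at S851, F1239. After flipping Y the toolpath is (120.013,104.289) → (230.518,104.289) → (230.518,81.882) → (120.013,81.882) → (120.013,104.289), returning to the start.

Shape 2 is a rectangle drawn with `<path>`. Its stroke #ff0000 means cut at S851, F1239. After flipping Y the toolpath is (131.767,154.668) → (200.450,154.668) → (200.450,73.205) → (131.767,73.205) → (131.767,154.668), returning to the start.

Shape 3 is a quadratic bezier drawn with `<path>`. Its stroke #ff0000 means cut at S851, F1239. After flipping Y the toolpath is (180.199,14.406) → (157.135,50.938) → (123.311,75.138) → (78.727,87.008).

; LightBurn 1.6.03
; GRBL device profile, absolute coords
G21
G90
G00 X120.013 Y104.289
M3 S851
G1 X230.518 Y104.289 F1239
G1 X230.518 Y81.882 F1239
G1 X120.013 Y81.882 F1239
G1 X120.013 Y104.289 F1239
M5
G00 X131.767 Y154.668
M3 S851
G1 X200.450 Y154.668 F1239
G1 X200.450 Y73.205 F1239
G1 X131.767 Y73.205 F1239
G1 X131.767 Y154.668 F1239
M5
G00 X180.199 Y14.406
M3 S851
G1 X157.135 Y50.938 F1239
G1 X123.311 Y75.138 F1239
G1 X78.727 Y87.008 F1239
M5
G00 X0.000 Y0.000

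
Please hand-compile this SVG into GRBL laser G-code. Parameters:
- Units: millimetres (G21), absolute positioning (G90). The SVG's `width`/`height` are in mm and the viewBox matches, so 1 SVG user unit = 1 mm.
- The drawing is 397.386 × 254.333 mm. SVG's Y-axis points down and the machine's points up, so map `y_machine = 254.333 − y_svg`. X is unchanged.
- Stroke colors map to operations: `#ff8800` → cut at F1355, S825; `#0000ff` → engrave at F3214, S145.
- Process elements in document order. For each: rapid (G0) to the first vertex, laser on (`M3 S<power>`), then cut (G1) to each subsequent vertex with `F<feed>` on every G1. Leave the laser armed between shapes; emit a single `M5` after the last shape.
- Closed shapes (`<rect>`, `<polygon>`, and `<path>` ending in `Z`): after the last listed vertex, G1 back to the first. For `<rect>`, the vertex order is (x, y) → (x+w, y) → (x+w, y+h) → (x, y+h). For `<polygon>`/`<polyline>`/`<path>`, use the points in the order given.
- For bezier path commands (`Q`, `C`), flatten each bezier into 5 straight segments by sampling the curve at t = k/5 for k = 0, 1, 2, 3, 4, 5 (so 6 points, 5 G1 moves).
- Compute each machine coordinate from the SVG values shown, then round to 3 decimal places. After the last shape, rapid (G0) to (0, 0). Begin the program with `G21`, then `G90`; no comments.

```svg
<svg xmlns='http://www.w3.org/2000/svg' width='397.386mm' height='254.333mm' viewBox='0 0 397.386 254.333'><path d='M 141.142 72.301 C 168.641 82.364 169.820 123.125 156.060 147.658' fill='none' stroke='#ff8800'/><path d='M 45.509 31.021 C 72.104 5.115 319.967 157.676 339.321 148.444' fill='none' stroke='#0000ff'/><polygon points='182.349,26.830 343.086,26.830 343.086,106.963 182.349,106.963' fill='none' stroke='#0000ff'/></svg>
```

Since the viewBox matches the mm dimensions, user units are millimetres directly. The only transform is the Y-flip y_m = 254.333 − y_svg.

Shape 1 is a cubic bezier drawn with `<path>`. Its stroke #ff8800 means cut at S825, F1355. After flipping Y the toolpath is (141.142,182.032) → (154.574,172.686) → (162.236,158.225) → (164.673,140.901) → (162.432,122.967) → (156.060,106.675).

Shape 2 is a cubic bezier drawn with `<path>`. Its stroke #0000ff means engrave at S145, F3214. After flipping Y the toolpath is (45.509,223.312) → (84.420,220.162) → (154.846,190.512) → (235.198,150.695) → (303.886,117.043) → (339.321,105.889).

Shape 3 is a rectangle drawn with `<polygon>`. Its stroke #0000ff means engrave at S145, F3214. After flipping Y the toolpath is (182.349,227.503) → (343.086,227.503) → (343.086,147.370) → (182.349,147.370) → (182.349,227.503), returning to the start.

G21
G90
G0 X141.142 Y182.032
M3 S825
G1 X154.574 Y172.686 F1355
G1 X162.236 Y158.225 F1355
G1 X164.673 Y140.901 F1355
G1 X162.432 Y122.967 F1355
G1 X156.060 Y106.675 F1355
G0 X45.509 Y223.312
M3 S145
G1 X84.420 Y220.162 F3214
G1 X154.846 Y190.512 F3214
G1 X235.198 Y150.695 F3214
G1 X303.886 Y117.043 F3214
G1 X339.321 Y105.889 F3214
G0 X182.349 Y227.503
M3 S145
G1 X343.086 Y227.503 F3214
G1 X343.086 Y147.370 F3214
G1 X182.349 Y147.370 F3214
G1 X182.349 Y227.503 F3214
M5
G0 X0.000 Y0.000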